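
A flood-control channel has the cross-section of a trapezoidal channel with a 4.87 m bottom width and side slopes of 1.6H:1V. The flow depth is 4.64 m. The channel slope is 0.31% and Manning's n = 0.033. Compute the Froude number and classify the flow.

With bottom width b = 4.87 m and side slope z = 1.6: A = (b + zy)y = (4.87 + 1.6×4.64)×4.64 = 57.04 m²; P = b + 2y√(1+z²) = 4.87 + 2×4.64×1.887 = 22.38 m.
Hydraulic radius R = A/P = 57.04/22.38 = 2.549 m.
V = (1/n) R^(2/3) √S = (1/0.033) × 2.549^(2/3) × √0.0031 = 3.148 m/s. Hydraulic depth D_h = A/T = 57.04/19.72 = 2.893 m.
Froude number Fr = V/√(g·D_h) = 3.148/√(9.81×2.893) = 0.591, which is less than 1, so the flow is subcritical.

subcritical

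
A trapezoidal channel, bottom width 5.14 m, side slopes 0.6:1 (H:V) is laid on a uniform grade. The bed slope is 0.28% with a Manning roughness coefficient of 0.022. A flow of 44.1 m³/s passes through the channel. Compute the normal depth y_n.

Manning's equation rearranged: A R^(2/3) = nQ / (1·√S) = 0.022 × 44.1 / (√0.0028) = 18.34.
At y = 1.92 m: A R^(2/3) = 14.06 — low.
At y = 2.82 m: A R^(2/3) = 26.84 — high.
At y = 2.25 m: A R^(2/3) = 18.32 — ≈ 18.34.

y_n = 2.25 m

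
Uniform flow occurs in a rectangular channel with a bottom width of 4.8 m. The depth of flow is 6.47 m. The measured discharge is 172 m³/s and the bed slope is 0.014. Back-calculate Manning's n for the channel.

Flow area A = b·y = 4.8 × 6.47 = 31.06 m². Wetted perimeter P = b + 2y = 4.8 + 2×6.47 = 17.74 m.
Hydraulic radius R = A/P = 31.06/17.74 = 1.751 m.
Rearranging Manning's equation: n = (1/Q) A R^(2/3) S^(1/2) = (1/172) × 31.06 × 1.751^(2/3) × √0.014 = 0.031.

n = 0.031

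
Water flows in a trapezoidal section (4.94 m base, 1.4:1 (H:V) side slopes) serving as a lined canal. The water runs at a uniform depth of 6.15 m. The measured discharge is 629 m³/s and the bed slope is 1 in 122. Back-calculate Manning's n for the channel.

n = 0.026

With bottom width b = 4.94 m and side slope z = 1.4: A = (b + zy)y = (4.94 + 1.4×6.15)×6.15 = 83.33 m²; P = b + 2y√(1+z²) = 4.94 + 2×6.15×1.72 = 26.1 m.
Hydraulic radius R = A/P = 83.33/26.1 = 3.193 m.
Rearranging Manning's equation: n = (1/Q) A R^(2/3) S^(1/2) = (1/629) × 83.33 × 3.193^(2/3) × √0.008197 = 0.026.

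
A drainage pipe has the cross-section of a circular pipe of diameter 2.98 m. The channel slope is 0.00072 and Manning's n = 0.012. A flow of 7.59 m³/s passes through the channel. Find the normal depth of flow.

Manning's equation rearranged: A R^(2/3) = nQ / (1·√S) = 0.012 × 7.59 / (√0.00072) = 3.394.
At y = 1.91 m: A R^(2/3) = 4.249 — too large.
At y = 1.31 m: A R^(2/3) = 2.29 — too small.
At y = 1.65 m: A R^(2/3) = 3.394 — close enough.

y_n = 1.65 m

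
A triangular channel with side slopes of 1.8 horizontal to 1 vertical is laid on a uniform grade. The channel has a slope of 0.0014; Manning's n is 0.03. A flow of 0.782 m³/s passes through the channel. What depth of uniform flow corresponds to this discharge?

Manning's equation rearranged: A R^(2/3) = nQ / (1·√S) = 0.03 × 0.782 / (√0.0014) = 0.627.
Trying y = 0.972 m: A R^(2/3) = 0.9611 — over.
Trying y = 0.714 m: A R^(2/3) = 0.4222 — short.
Trying y = 0.828 m: A R^(2/3) = 0.6267 — ≈ 0.627.

y_n = 0.828 m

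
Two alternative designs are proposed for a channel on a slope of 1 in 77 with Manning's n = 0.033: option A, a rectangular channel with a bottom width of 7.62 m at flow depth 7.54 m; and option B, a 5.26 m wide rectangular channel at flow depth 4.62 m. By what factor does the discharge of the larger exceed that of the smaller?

3.11

Channel A: Flow area A = b·y = 7.62 × 7.54 = 57.45 m². Wetted perimeter P = b + 2y = 7.62 + 2×7.54 = 22.7 m. Hydraulic radius R = A/P = 57.45/22.7 = 2.531 m. Q_A = (1/0.033)·57.45·2.531^(2/3)·√0.01299 = 368.5 m³/s.
Channel B: Flow area A = b·y = 5.26 × 4.62 = 24.3 m². Wetted perimeter P = b + 2y = 5.26 + 2×4.62 = 14.5 m. Hydraulic radius R = A/P = 24.3/14.5 = 1.676 m. Q_B = (1/0.033)·24.3·1.676^(2/3)·√0.01299 = 118.4 m³/s.
The larger discharge is 368.5 m³/s and the smaller is 118.4 m³/s; the ratio is 3.11.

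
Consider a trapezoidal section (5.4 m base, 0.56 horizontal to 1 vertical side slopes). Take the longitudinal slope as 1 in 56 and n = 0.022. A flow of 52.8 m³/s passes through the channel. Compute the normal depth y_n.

y_n = 1.4 m

Manning's equation rearranged: A R^(2/3) = nQ / (1·√S) = 0.022 × 52.8 / (√0.01786) = 8.693.
Trying y = 1.58 m: A R^(2/3) = 10.59 — too large.
Trying y = 1.4 m: A R^(2/3) = 8.69 — ≈ 8.693.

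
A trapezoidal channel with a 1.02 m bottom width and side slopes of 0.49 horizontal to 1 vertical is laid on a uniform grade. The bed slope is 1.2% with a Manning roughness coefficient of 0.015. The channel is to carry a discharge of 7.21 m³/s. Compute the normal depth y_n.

Manning's equation rearranged: A R^(2/3) = nQ / (1·√S) = 0.015 × 7.21 / (√0.012) = 0.9873.
At y = 0.869 m: A R^(2/3) = 0.7103 — too small.
At y = 1.05 m: A R^(2/3) = 0.9874 — ≈ 0.9873.

y_n = 1.05 m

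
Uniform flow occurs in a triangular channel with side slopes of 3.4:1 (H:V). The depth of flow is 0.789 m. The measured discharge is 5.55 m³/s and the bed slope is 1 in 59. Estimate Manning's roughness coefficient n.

n = 0.026

For a triangular section with side slope z = 3.4: A = zy² = 3.4×0.789² = 2.117 m²; P = 2y√(1+z²) = 2×0.789×3.544 = 5.592 m.
Hydraulic radius R = A/P = 2.117/5.592 = 0.3785 m.
Rearranging Manning's equation: n = (1/Q) A R^(2/3) S^(1/2) = (1/5.55) × 2.117 × 0.3785^(2/3) × √0.01695 = 0.026.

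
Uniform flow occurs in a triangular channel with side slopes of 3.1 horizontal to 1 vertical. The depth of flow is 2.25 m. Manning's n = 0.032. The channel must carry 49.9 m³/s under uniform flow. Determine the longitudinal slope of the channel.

For a triangular section with side slope z = 3.1: A = zy² = 3.1×2.25² = 15.69 m²; P = 2y√(1+z²) = 2×2.25×3.257 = 14.66 m.
Hydraulic radius R = A/P = 15.69/14.66 = 1.071 m.
From Manning's equation, S = [nQ / (1 A R^(2/3))]² = [0.032 × 49.9 / (1 × 15.69 × 1.071^(2/3))]² = 0.00945.

S = 0.00945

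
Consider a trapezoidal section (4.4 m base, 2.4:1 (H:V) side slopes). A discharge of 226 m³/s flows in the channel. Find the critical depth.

At critical depth, Q² T / (g A³) = 1, i.e. A³/T = Q²/g = 226²/9.81 = 5207.
Try y = 3.12 m: A³/T = 2633 — low.
Try y = 4.2 m: A³/T = 9159 — high.
Try y = 3.68 m: A³/T = 5233 — ≈ 5207.

y_c = 3.68 m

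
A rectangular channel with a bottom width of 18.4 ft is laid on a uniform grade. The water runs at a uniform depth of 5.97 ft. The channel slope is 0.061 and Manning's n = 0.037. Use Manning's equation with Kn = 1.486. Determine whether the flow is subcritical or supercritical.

supercritical

Flow area A = b·y = 18.4 × 5.97 = 109.8 ft². Wetted perimeter P = b + 2y = 18.4 + 2×5.97 = 30.34 ft.
Hydraulic radius R = A/P = 109.8/30.34 = 3.621 ft.
V = (1.486/n) R^(2/3) √S = (1.486/0.037) × 3.621^(2/3) × √0.061 = 23.39 ft/s. Hydraulic depth D_h = A/T = 109.8/18.4 = 5.97 ft.
Froude number Fr = V/√(g·D_h) = 23.39/√(32.2×5.97) = 1.69, which is greater than 1, so the flow is supercritical.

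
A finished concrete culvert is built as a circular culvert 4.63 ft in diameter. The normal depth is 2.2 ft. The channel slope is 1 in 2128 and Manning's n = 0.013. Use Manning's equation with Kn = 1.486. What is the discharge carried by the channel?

Q = 21.1 ft³/s

For a circular section of diameter D = 4.63 ft at depth y = 2.2 ft, the central angle is θ = 2 arccos(1 − 2y/D) = 3.042 rad. Then A = (D²/8)(θ − sin θ) = 7.886 ft² and P = Dθ/2 = 7.043 ft.
Hydraulic radius R = A/P = 7.886/7.043 = 1.12 ft.
Manning's equation: Q = (1.486/n) A R^(2/3) S^(1/2) = (1.486/0.013) × 7.886 × 1.12^(2/3) × 0.0004699^(1/2) = 21.1 ft³/s.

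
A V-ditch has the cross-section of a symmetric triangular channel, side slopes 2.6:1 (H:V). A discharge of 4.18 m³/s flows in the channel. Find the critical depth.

At critical depth, Q² T / (g A³) = 1, i.e. A³/T = Q²/g = 4.18²/9.81 = 1.781.
At y = 0.613 m: A³/T = 0.2926 — too small.
At y = 1.1 m: A³/T = 5.444 — too large.
At y = 0.88 m: A³/T = 1.784 — matches.

y_c = 0.88 m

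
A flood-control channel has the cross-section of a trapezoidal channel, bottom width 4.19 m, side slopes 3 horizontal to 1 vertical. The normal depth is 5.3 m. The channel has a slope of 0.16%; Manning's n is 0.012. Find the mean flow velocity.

V = 6.66 m/s

With bottom width b = 4.19 m and side slope z = 3: A = (b + zy)y = (4.19 + 3×5.3)×5.3 = 106.5 m²; P = b + 2y√(1+z²) = 4.19 + 2×5.3×3.162 = 37.71 m.
Hydraulic radius R = A/P = 106.5/37.71 = 2.824 m.
From Manning's equation, V = (1/n) R^(2/3) S^(1/2) = (1/0.012) × 2.824^(2/3) × 0.0016^(1/2) = 6.66 m/s.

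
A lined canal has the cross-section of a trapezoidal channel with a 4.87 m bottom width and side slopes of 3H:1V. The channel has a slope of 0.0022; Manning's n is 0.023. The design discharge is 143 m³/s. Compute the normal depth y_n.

Manning's equation rearranged: A R^(2/3) = nQ / (1·√S) = 0.023 × 143 / (√0.0022) = 70.12.
Trying y = 2.83 m: A R^(2/3) = 53.02 — low.
Trying y = 4 m: A R^(2/3) = 115.4 — high.
Trying y = 3.21 m: A R^(2/3) = 70.12 — ≈ 70.12.

y_n = 3.21 m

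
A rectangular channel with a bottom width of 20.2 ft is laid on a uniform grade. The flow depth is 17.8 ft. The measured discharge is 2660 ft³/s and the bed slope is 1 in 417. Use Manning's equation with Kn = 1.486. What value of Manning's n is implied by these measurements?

n = 0.0341

Flow area A = b·y = 20.2 × 17.8 = 359.6 ft². Wetted perimeter P = b + 2y = 20.2 + 2×17.8 = 55.8 ft.
Hydraulic radius R = A/P = 359.6/55.8 = 6.444 ft.
Rearranging Manning's equation: n = (1.486/Q) A R^(2/3) S^(1/2) = (1.486/2660) × 359.6 × 6.444^(2/3) × √0.002398 = 0.0341.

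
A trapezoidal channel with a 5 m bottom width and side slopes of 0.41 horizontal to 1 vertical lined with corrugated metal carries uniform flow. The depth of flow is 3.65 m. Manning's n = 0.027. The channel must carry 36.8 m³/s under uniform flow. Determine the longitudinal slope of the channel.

With bottom width b = 5 m and side slope z = 0.41: A = (b + zy)y = (5 + 0.41×3.65)×3.65 = 23.71 m²; P = b + 2y√(1+z²) = 5 + 2×3.65×1.081 = 12.89 m.
Hydraulic radius R = A/P = 23.71/12.89 = 1.84 m.
From Manning's equation, S = [nQ / (1 A R^(2/3))]² = [0.027 × 36.8 / (1 × 23.71 × 1.84^(2/3))]² = 0.000779.

S = 0.000779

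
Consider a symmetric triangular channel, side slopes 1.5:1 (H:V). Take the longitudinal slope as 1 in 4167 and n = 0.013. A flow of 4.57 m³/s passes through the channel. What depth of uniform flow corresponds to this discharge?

Manning's equation rearranged: A R^(2/3) = nQ / (1·√S) = 0.013 × 4.57 / (√0.00024) = 3.835.
Try y = 1.34 m: A R^(2/3) = 1.824 — too small.
Try y = 2.18 m: A R^(2/3) = 6.679 — too large.
Try y = 1.77 m: A R^(2/3) = 3.832 — matches.

y_n = 1.77 m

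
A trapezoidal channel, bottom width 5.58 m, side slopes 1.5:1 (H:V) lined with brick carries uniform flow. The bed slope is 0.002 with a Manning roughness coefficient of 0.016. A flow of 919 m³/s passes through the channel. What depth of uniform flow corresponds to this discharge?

y_n = 7.69 m

Manning's equation rearranged: A R^(2/3) = nQ / (1·√S) = 0.016 × 919 / (√0.002) = 328.8.
Trying y = 8.66 m: A R^(2/3) = 429.8 — too large.
Trying y = 6.86 m: A R^(2/3) = 255.3 — too small.
Trying y = 7.69 m: A R^(2/3) = 329 — close enough.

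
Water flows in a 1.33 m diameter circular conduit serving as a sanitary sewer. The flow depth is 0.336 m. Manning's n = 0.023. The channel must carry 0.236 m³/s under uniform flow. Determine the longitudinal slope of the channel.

For a circular section of diameter D = 1.33 m at depth y = 0.336 m, the central angle is θ = 2 arccos(1 − 2y/D) = 2.107 rad. Then A = (D²/8)(θ − sin θ) = 0.2756 m² and P = Dθ/2 = 1.401 m.
Hydraulic radius R = A/P = 0.2756/1.401 = 0.1968 m.
From Manning's equation, S = [nQ / (1 A R^(2/3))]² = [0.023 × 0.236 / (1 × 0.2756 × 0.1968^(2/3))]² = 0.00339.

S = 0.00339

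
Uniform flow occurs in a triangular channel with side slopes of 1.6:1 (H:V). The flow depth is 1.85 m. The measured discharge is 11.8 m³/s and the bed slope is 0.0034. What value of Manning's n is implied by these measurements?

For a triangular section with side slope z = 1.6: A = zy² = 1.6×1.85² = 5.476 m²; P = 2y√(1+z²) = 2×1.85×1.887 = 6.981 m.
Hydraulic radius R = A/P = 5.476/6.981 = 0.7844 m.
Rearranging Manning's equation: n = (1/Q) A R^(2/3) S^(1/2) = (1/11.8) × 5.476 × 0.7844^(2/3) × √0.0034 = 0.023.

n = 0.023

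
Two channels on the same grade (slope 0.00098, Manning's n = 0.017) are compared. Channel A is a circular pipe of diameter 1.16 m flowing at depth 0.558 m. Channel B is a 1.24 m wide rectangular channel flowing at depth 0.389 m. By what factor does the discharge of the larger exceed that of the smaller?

1.17

Channel A: For a circular section of diameter D = 1.16 m at depth y = 0.558 m, the central angle is θ = 2 arccos(1 − 2y/D) = 3.066 rad. Then A = (D²/8)(θ − sin θ) = 0.5029 m² and P = Dθ/2 = 1.778 m. Hydraulic radius R = A/P = 0.5029/1.778 = 0.2828 m. Q_A = (1/0.017)·0.5029·0.2828^(2/3)·√0.00098 = 0.399 m³/s.
Channel B: Flow area A = b·y = 1.24 × 0.389 = 0.4824 m². Wetted perimeter P = b + 2y = 1.24 + 2×0.389 = 2.018 m. Hydraulic radius R = A/P = 0.4824/2.018 = 0.239 m. Q_B = (1/0.017)·0.4824·0.239^(2/3)·√0.00098 = 0.3421 m³/s.
The larger discharge is 0.399 m³/s and the smaller is 0.3421 m³/s; the ratio is 1.17.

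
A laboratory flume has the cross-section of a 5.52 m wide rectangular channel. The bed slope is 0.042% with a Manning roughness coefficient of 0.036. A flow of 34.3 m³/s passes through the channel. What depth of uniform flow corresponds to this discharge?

y_n = 6.94 m

Manning's equation rearranged: A R^(2/3) = nQ / (1·√S) = 0.036 × 34.3 / (√0.00042) = 60.25.
At y = 5.18 m: A R^(2/3) = 42.32 — short.
At y = 6.94 m: A R^(2/3) = 60.3 — ≈ 60.25.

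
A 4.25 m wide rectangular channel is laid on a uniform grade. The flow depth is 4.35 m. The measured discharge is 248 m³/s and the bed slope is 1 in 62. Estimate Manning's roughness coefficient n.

n = 0.012

Flow area A = b·y = 4.25 × 4.35 = 18.49 m². Wetted perimeter P = b + 2y = 4.25 + 2×4.35 = 12.95 m.
Hydraulic radius R = A/P = 18.49/12.95 = 1.428 m.
Rearranging Manning's equation: n = (1/Q) A R^(2/3) S^(1/2) = (1/248) × 18.49 × 1.428^(2/3) × √0.01613 = 0.012.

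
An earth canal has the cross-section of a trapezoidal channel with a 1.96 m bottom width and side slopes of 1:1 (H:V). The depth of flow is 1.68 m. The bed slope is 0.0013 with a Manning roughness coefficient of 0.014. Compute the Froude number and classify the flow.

With bottom width b = 1.96 m and side slope z = 1: A = (b + zy)y = (1.96 + 1×1.68)×1.68 = 6.115 m²; P = b + 2y√(1+z²) = 1.96 + 2×1.68×1.414 = 6.712 m.
Hydraulic radius R = A/P = 6.115/6.712 = 0.9111 m.
V = (1/n) R^(2/3) √S = (1/0.014) × 0.9111^(2/3) × √0.0013 = 2.42 m/s. Hydraulic depth D_h = A/T = 6.115/5.32 = 1.149 m.
Froude number Fr = V/√(g·D_h) = 2.42/√(9.81×1.149) = 0.721, which is less than 1, so the flow is subcritical.

subcritical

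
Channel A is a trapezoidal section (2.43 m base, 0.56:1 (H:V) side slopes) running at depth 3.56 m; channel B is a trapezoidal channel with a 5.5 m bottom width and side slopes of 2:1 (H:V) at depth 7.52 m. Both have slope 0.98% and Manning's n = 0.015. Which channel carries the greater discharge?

channel B

Channel A: With bottom width b = 2.43 m and side slope z = 0.56: A = (b + zy)y = (2.43 + 0.56×3.56)×3.56 = 15.75 m²; P = b + 2y√(1+z²) = 2.43 + 2×3.56×1.146 = 10.59 m. Hydraulic radius R = A/P = 15.75/10.59 = 1.487 m. Q_A = (1/0.015)·15.75·1.487^(2/3)·√0.0098 = 135.4 m³/s.
Channel B: With bottom width b = 5.5 m and side slope z = 2: A = (b + zy)y = (5.5 + 2×7.52)×7.52 = 154.5 m²; P = b + 2y√(1+z²) = 5.5 + 2×7.52×2.236 = 39.13 m. Hydraulic radius R = A/P = 154.5/39.13 = 3.947 m. Q_B = (1/0.015)·154.5·3.947^(2/3)·√0.0098 = 2546 m³/s.
Q_A = 135.4 m³/s vs Q_B = 2546 m³/s, so channel B carries more.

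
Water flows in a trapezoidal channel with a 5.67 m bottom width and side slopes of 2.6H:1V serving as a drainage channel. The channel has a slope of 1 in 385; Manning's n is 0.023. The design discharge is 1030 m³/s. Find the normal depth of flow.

Manning's equation rearranged: A R^(2/3) = nQ / (1·√S) = 0.023 × 1030 / (√0.002597) = 464.8.
Try y = 5.69 m: A R^(2/3) = 248.4 — short.
Try y = 9.32 m: A R^(2/3) = 797.3 — over.
Try y = 7.44 m: A R^(2/3) = 465 — matches.

y_n = 7.44 m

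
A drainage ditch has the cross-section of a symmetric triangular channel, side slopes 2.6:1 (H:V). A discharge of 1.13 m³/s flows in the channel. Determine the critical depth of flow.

At critical depth, Q² T / (g A³) = 1, i.e. A³/T = Q²/g = 1.13²/9.81 = 0.1302.
Trying y = 0.602 m: A³/T = 0.2672 — over.
Trying y = 0.459 m: A³/T = 0.06886 — short.
Trying y = 0.521 m: A³/T = 0.1297 — ≈ 0.1302.

y_c = 0.521 m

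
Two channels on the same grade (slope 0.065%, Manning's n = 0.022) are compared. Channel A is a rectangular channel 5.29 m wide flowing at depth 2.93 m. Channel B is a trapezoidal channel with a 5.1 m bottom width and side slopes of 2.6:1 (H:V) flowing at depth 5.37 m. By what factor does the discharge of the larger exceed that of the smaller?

10.8

Channel A: Flow area A = b·y = 5.29 × 2.93 = 15.5 m². Wetted perimeter P = b + 2y = 5.29 + 2×2.93 = 11.15 m. Hydraulic radius R = A/P = 15.5/11.15 = 1.39 m. Q_A = (1/0.022)·15.5·1.39^(2/3)·√0.00065 = 22.37 m³/s.
Channel B: With bottom width b = 5.1 m and side slope z = 2.6: A = (b + zy)y = (5.1 + 2.6×5.37)×5.37 = 102.4 m²; P = b + 2y√(1+z²) = 5.1 + 2×5.37×2.786 = 35.02 m. Hydraulic radius R = A/P = 102.4/35.02 = 2.923 m. Q_B = (1/0.022)·102.4·2.923^(2/3)·√0.00065 = 242.5 m³/s.
The larger discharge is 242.5 m³/s and the smaller is 22.37 m³/s; the ratio is 10.8.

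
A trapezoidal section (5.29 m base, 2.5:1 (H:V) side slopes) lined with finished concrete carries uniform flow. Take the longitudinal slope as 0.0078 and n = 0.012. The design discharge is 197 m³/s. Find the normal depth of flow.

Manning's equation rearranged: A R^(2/3) = nQ / (1·√S) = 0.012 × 197 / (√0.0078) = 26.77.
Try y = 1.49 m: A R^(2/3) = 13.51 — low.
Try y = 2.63 m: A R^(2/3) = 42.76 — high.
Try y = 2.1 m: A R^(2/3) = 26.82 — ≈ 26.77.

y_n = 2.1 m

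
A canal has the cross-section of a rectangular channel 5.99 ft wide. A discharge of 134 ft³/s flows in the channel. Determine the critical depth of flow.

For a rectangular channel, critical depth y_c = (q²/g)^(1/3) where q = Q/b = 134/5.99 = 22.37 ft²/s.
So y_c = (22.37²/32.2)^(1/3) = 2.5 ft.

y_c = 2.5 ft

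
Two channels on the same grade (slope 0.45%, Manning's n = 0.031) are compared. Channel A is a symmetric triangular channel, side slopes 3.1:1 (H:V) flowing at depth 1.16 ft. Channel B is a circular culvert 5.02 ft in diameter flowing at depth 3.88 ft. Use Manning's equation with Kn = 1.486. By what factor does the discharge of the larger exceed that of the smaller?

7.74

Channel A: For a triangular section with side slope z = 3.1: A = zy² = 3.1×1.16² = 4.171 ft²; P = 2y√(1+z²) = 2×1.16×3.257 = 7.557 ft. Hydraulic radius R = A/P = 4.171/7.557 = 0.552 ft. Q_A = (1.486/0.031)·4.171·0.552^(2/3)·√0.0045 = 9.026 ft³/s.
Channel B: For a circular section of diameter D = 5.02 ft at depth y = 3.88 ft, the central angle is θ = 2 arccos(1 − 2y/D) = 4.296 rad. Then A = (D²/8)(θ − sin θ) = 16.41 ft² and P = Dθ/2 = 10.78 ft. Hydraulic radius R = A/P = 16.41/10.78 = 1.522 ft. Q_B = (1.486/0.031)·16.41·1.522^(2/3)·√0.0045 = 69.85 ft³/s.
The larger discharge is 69.85 ft³/s and the smaller is 9.026 ft³/s; the ratio is 7.74.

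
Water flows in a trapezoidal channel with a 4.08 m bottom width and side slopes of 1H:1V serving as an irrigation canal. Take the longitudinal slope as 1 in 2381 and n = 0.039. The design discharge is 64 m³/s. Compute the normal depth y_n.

Manning's equation rearranged: A R^(2/3) = nQ / (1·√S) = 0.039 × 64 / (√0.00042) = 121.8.
Trying y = 7.06 m: A R^(2/3) = 173.3 — high.
Trying y = 5.34 m: A R^(2/3) = 95.65 — low.
Trying y = 5.99 m: A R^(2/3) = 121.8 — matches.

y_n = 5.99 m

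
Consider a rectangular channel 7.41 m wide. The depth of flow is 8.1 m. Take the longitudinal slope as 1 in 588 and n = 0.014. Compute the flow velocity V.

Flow area A = b·y = 7.41 × 8.1 = 60.02 m². Wetted perimeter P = b + 2y = 7.41 + 2×8.1 = 23.61 m.
Hydraulic radius R = A/P = 60.02/23.61 = 2.542 m.
From Manning's equation, V = (1/n) R^(2/3) S^(1/2) = (1/0.014) × 2.542^(2/3) × 0.001701^(1/2) = 5.49 m/s.

V = 5.49 m/s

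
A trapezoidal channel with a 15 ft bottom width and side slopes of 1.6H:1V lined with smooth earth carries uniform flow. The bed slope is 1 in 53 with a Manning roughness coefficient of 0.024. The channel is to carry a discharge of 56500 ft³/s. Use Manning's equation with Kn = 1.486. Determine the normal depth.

y_n = 23.8 ft

Manning's equation rearranged: A R^(2/3) = nQ / (1.486·√S) = 0.024 × 56500 / (1.486 × √0.01887) = 6643.
Try y = 29.7 ft: A R^(2/3) = 11100 — too large.
Try y = 20.8 ft: A R^(2/3) = 4889 — too small.
Try y = 23.8 ft: A R^(2/3) = 6641 — ≈ 6643.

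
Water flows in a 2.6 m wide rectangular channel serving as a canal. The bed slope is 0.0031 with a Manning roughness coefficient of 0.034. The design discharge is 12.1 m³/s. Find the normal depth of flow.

Manning's equation rearranged: A R^(2/3) = nQ / (1·√S) = 0.034 × 12.1 / (√0.0031) = 7.389.
Try y = 3.48 m: A R^(2/3) = 8.722 — high.
Try y = 3.03 m: A R^(2/3) = 7.396 — ≈ 7.389.

y_n = 3.03 m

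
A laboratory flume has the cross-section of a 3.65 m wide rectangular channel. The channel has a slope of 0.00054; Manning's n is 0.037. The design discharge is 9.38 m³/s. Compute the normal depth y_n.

Manning's equation rearranged: A R^(2/3) = nQ / (1·√S) = 0.037 × 9.38 / (√0.00054) = 14.94.
Trying y = 2.9 m: A R^(2/3) = 11.42 — too small.
Trying y = 3.6 m: A R^(2/3) = 14.93 — close enough.

y_n = 3.6 m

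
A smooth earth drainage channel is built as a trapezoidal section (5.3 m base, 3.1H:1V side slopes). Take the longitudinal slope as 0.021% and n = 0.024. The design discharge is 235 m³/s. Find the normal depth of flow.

Manning's equation rearranged: A R^(2/3) = nQ / (1·√S) = 0.024 × 235 / (√0.00021) = 389.2.
Try y = 5.06 m: A R^(2/3) = 209.7 — too small.
Try y = 7.26 m: A R^(2/3) = 494.9 — too large.
Try y = 6.57 m: A R^(2/3) = 389.2 — matches.

y_n = 6.57 m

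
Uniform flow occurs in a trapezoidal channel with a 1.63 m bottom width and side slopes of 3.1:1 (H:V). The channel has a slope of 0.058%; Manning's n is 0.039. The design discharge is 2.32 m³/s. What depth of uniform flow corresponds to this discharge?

y_n = 1.06 m

Manning's equation rearranged: A R^(2/3) = nQ / (1·√S) = 0.039 × 2.32 / (√0.00058) = 3.757.
At y = 1.33 m: A R^(2/3) = 6.278 — too large.
At y = 0.795 m: A R^(2/3) = 1.99 — too small.
At y = 1.06 m: A R^(2/3) = 3.75 — close enough.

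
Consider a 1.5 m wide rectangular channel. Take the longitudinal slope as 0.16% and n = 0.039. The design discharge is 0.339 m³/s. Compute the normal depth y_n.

y_n = 0.494 m

Manning's equation rearranged: A R^(2/3) = nQ / (1·√S) = 0.039 × 0.339 / (√0.0016) = 0.3305.
Try y = 0.564 m: A R^(2/3) = 0.3974 — high.
Try y = 0.423 m: A R^(2/3) = 0.2654 — low.
Try y = 0.494 m: A R^(2/3) = 0.3305 — matches.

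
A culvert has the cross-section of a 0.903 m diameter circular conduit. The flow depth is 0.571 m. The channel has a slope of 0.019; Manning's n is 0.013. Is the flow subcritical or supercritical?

supercritical

For a circular section of diameter D = 0.903 m at depth y = 0.571 m, the central angle is θ = 2 arccos(1 − 2y/D) = 3.677 rad. Then A = (D²/8)(θ − sin θ) = 0.4268 m² and P = Dθ/2 = 1.66 m.
Hydraulic radius R = A/P = 0.4268/1.66 = 0.2571 m.
V = (1/n) R^(2/3) √S = (1/0.013) × 0.2571^(2/3) × √0.019 = 4.287 m/s. Hydraulic depth D_h = A/T = 0.4268/0.8708 = 0.4902 m.
Froude number Fr = V/√(g·D_h) = 4.287/√(9.81×0.4902) = 1.95, which is greater than 1, so the flow is supercritical.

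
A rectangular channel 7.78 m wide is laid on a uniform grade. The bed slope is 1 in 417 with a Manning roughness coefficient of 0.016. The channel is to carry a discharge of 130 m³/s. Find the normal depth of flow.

y_n = 3.6 m

Manning's equation rearranged: A R^(2/3) = nQ / (1·√S) = 0.016 × 130 / (√0.002398) = 42.47.
Try y = 4.43 m: A R^(2/3) = 56 — too large.
Try y = 3.2 m: A R^(2/3) = 36.23 — too small.
Try y = 3.6 m: A R^(2/3) = 42.51 — ≈ 42.47.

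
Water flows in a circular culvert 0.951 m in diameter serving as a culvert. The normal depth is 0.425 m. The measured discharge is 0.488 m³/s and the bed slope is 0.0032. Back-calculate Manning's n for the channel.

n = 0.013

For a circular section of diameter D = 0.951 m at depth y = 0.425 m, the central angle is θ = 2 arccos(1 − 2y/D) = 2.929 rad. Then A = (D²/8)(θ − sin θ) = 0.3072 m² and P = Dθ/2 = 1.393 m.
Hydraulic radius R = A/P = 0.3072/1.393 = 0.2206 m.
Rearranging Manning's equation: n = (1/Q) A R^(2/3) S^(1/2) = (1/0.488) × 0.3072 × 0.2206^(2/3) × √0.0032 = 0.013.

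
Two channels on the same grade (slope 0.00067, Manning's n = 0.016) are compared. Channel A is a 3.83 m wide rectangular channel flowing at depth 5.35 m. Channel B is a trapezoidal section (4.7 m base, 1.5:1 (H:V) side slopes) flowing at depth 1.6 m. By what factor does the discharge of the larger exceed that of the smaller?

Channel A: Flow area A = b·y = 3.83 × 5.35 = 20.49 m². Wetted perimeter P = b + 2y = 3.83 + 2×5.35 = 14.53 m. Hydraulic radius R = A/P = 20.49/14.53 = 1.41 m. Q_A = (1/0.016)·20.49·1.41^(2/3)·√0.00067 = 41.69 m³/s.
Channel B: With bottom width b = 4.7 m and side slope z = 1.5: A = (b + zy)y = (4.7 + 1.5×1.6)×1.6 = 11.36 m²; P = b + 2y√(1+z²) = 4.7 + 2×1.6×1.803 = 10.47 m. Hydraulic radius R = A/P = 11.36/10.47 = 1.085 m. Q_B = (1/0.016)·11.36·1.085^(2/3)·√0.00067 = 19.41 m³/s.
The larger discharge is 41.69 m³/s and the smaller is 19.41 m³/s; the ratio is 2.15.

2.15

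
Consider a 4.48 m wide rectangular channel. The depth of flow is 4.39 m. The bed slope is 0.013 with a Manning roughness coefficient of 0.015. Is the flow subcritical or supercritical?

Flow area A = b·y = 4.48 × 4.39 = 19.67 m². Wetted perimeter P = b + 2y = 4.48 + 2×4.39 = 13.26 m.
Hydraulic radius R = A/P = 19.67/13.26 = 1.483 m.
V = (1/n) R^(2/3) √S = (1/0.015) × 1.483^(2/3) × √0.013 = 9.886 m/s. Hydraulic depth D_h = A/T = 19.67/4.48 = 4.39 m.
Froude number Fr = V/√(g·D_h) = 9.886/√(9.81×4.39) = 1.51, which is greater than 1, so the flow is supercritical.

supercritical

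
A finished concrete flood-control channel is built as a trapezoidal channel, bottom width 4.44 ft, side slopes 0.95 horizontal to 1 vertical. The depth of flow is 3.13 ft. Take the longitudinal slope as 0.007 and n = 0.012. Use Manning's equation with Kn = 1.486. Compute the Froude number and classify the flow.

supercritical

With bottom width b = 4.44 ft and side slope z = 0.95: A = (b + zy)y = (4.44 + 0.95×3.13)×3.13 = 23.2 ft²; P = b + 2y√(1+z²) = 4.44 + 2×3.13×1.379 = 13.07 ft.
Hydraulic radius R = A/P = 23.2/13.07 = 1.775 ft.
V = (1.486/n) R^(2/3) √S = (1.486/0.012) × 1.775^(2/3) × √0.007 = 15.19 ft/s. Hydraulic depth D_h = A/T = 23.2/10.39 = 2.234 ft.
Froude number Fr = V/√(g·D_h) = 15.19/√(32.2×2.234) = 1.79, which is greater than 1, so the flow is supercritical.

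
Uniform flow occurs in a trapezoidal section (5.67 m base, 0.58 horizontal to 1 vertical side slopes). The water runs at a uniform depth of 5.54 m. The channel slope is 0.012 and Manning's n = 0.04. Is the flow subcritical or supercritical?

subcritical

With bottom width b = 5.67 m and side slope z = 0.58: A = (b + zy)y = (5.67 + 0.58×5.54)×5.54 = 49.21 m²; P = b + 2y√(1+z²) = 5.67 + 2×5.54×1.156 = 18.48 m.
Hydraulic radius R = A/P = 49.21/18.48 = 2.663 m.
V = (1/n) R^(2/3) √S = (1/0.04) × 2.663^(2/3) × √0.012 = 5.262 m/s. Hydraulic depth D_h = A/T = 49.21/12.1 = 4.068 m.
Froude number Fr = V/√(g·D_h) = 5.262/√(9.81×4.068) = 0.833, which is less than 1, so the flow is subcritical.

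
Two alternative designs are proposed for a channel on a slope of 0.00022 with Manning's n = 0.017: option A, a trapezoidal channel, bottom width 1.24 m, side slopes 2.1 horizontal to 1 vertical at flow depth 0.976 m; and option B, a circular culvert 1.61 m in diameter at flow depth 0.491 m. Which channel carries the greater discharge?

Channel A: With bottom width b = 1.24 m and side slope z = 2.1: A = (b + zy)y = (1.24 + 2.1×0.976)×0.976 = 3.211 m²; P = b + 2y√(1+z²) = 1.24 + 2×0.976×2.326 = 5.78 m. Hydraulic radius R = A/P = 3.211/5.78 = 0.5555 m. Q_A = (1/0.017)·3.211·0.5555^(2/3)·√0.00022 = 1.893 m³/s.
Channel B: For a circular section of diameter D = 1.61 m at depth y = 0.491 m, the central angle is θ = 2 arccos(1 − 2y/D) = 2.34 rad. Then A = (D²/8)(θ − sin θ) = 0.5255 m² and P = Dθ/2 = 1.884 m. Hydraulic radius R = A/P = 0.5255/1.884 = 0.279 m. Q_B = (1/0.017)·0.5255·0.279^(2/3)·√0.00022 = 0.1957 m³/s.
Q_A = 1.893 m³/s vs Q_B = 0.1957 m³/s, so channel A carries more.

channel A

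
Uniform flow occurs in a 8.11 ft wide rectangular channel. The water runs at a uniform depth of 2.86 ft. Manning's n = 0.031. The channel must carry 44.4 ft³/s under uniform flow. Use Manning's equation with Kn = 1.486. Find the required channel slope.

Flow area A = b·y = 8.11 × 2.86 = 23.19 ft². Wetted perimeter P = b + 2y = 8.11 + 2×2.86 = 13.83 ft.
Hydraulic radius R = A/P = 23.19/13.83 = 1.677 ft.
From Manning's equation, S = [nQ / (1.486 A R^(2/3))]² = [0.031 × 44.4 / (1.486 × 23.19 × 1.677^(2/3))]² = 0.0008.

S = 0.0008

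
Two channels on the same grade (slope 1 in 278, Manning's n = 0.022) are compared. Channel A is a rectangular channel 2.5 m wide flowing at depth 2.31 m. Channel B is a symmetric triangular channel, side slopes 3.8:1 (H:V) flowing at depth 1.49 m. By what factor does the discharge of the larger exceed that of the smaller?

Channel A: Flow area A = b·y = 2.5 × 2.31 = 5.775 m². Wetted perimeter P = b + 2y = 2.5 + 2×2.31 = 7.12 m. Hydraulic radius R = A/P = 5.775/7.12 = 0.8111 m. Q_A = (1/0.022)·5.775·0.8111^(2/3)·√0.003597 = 13.69 m³/s.
Channel B: For a triangular section with side slope z = 3.8: A = zy² = 3.8×1.49² = 8.436 m²; P = 2y√(1+z²) = 2×1.49×3.929 = 11.71 m. Hydraulic radius R = A/P = 8.436/11.71 = 0.7205 m. Q_B = (1/0.022)·8.436·0.7205^(2/3)·√0.003597 = 18.48 m³/s.
The larger discharge is 18.48 m³/s and the smaller is 13.69 m³/s; the ratio is 1.35.

1.35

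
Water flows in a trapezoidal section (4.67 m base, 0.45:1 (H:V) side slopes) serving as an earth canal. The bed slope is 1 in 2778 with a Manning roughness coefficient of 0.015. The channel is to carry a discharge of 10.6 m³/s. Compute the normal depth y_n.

Manning's equation rearranged: A R^(2/3) = nQ / (1·√S) = 0.015 × 10.6 / (√0.00036) = 8.38.
At y = 1.29 m: A R^(2/3) = 6.329 — short.
At y = 1.69 m: A R^(2/3) = 9.754 — over.
At y = 1.54 m: A R^(2/3) = 8.403 — matches.

y_n = 1.54 m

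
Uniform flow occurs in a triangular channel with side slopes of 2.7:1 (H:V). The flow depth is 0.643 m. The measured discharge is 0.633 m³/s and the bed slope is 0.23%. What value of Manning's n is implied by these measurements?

n = 0.038

For a triangular section with side slope z = 2.7: A = zy² = 2.7×0.643² = 1.116 m²; P = 2y√(1+z²) = 2×0.643×2.879 = 3.703 m.
Hydraulic radius R = A/P = 1.116/3.703 = 0.3015 m.
Rearranging Manning's equation: n = (1/Q) A R^(2/3) S^(1/2) = (1/0.633) × 1.116 × 0.3015^(2/3) × √0.0023 = 0.038.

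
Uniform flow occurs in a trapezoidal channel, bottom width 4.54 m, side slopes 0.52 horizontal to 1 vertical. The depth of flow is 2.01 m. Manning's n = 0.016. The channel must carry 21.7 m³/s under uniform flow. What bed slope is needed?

With bottom width b = 4.54 m and side slope z = 0.52: A = (b + zy)y = (4.54 + 0.52×2.01)×2.01 = 11.23 m²; P = b + 2y√(1+z²) = 4.54 + 2×2.01×1.127 = 9.071 m.
Hydraulic radius R = A/P = 11.23/9.071 = 1.238 m.
From Manning's equation, S = [nQ / (1 A R^(2/3))]² = [0.016 × 21.7 / (1 × 11.23 × 1.238^(2/3))]² = 0.00072.

S = 0.00072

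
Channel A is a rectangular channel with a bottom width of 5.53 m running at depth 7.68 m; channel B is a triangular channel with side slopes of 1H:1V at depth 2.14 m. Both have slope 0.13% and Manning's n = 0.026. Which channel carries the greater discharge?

channel A

Channel A: Flow area A = b·y = 5.53 × 7.68 = 42.47 m². Wetted perimeter P = b + 2y = 5.53 + 2×7.68 = 20.89 m. Hydraulic radius R = A/P = 42.47/20.89 = 2.033 m. Q_A = (1/0.026)·42.47·2.033^(2/3)·√0.0013 = 94.52 m³/s.
Channel B: For a triangular section with side slope z = 1: A = zy² = 1×2.14² = 4.58 m²; P = 2y√(1+z²) = 2×2.14×1.414 = 6.053 m. Hydraulic radius R = A/P = 4.58/6.053 = 0.7566 m. Q_B = (1/0.026)·4.58·0.7566^(2/3)·√0.0013 = 5.273 m³/s.
Q_A = 94.52 m³/s vs Q_B = 5.273 m³/s, so channel A carries more.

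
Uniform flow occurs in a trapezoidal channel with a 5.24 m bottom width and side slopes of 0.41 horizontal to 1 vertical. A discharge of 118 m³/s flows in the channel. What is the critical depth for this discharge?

y_c = 3.39 m

At critical depth, Q² T / (g A³) = 1, i.e. A³/T = Q²/g = 118²/9.81 = 1419.
Trying y = 3.03 m: A³/T = 980.9 — short.
Trying y = 3.39 m: A³/T = 1416 — close enough.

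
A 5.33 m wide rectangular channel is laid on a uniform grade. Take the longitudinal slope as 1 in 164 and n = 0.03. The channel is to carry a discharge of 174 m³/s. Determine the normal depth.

Manning's equation rearranged: A R^(2/3) = nQ / (1·√S) = 0.03 × 174 / (√0.006098) = 66.85.
At y = 7.11 m: A R^(2/3) = 58.92 — too small.
At y = 9.28 m: A R^(2/3) = 80.35 — too large.
At y = 7.92 m: A R^(2/3) = 66.88 — matches.

y_n = 7.92 m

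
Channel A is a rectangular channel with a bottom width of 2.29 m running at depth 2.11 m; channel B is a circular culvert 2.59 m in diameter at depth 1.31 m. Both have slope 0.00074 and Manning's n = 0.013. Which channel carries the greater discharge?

channel A

Channel A: Flow area A = b·y = 2.29 × 2.11 = 4.832 m². Wetted perimeter P = b + 2y = 2.29 + 2×2.11 = 6.51 m. Hydraulic radius R = A/P = 4.832/6.51 = 0.7422 m. Q_A = (1/0.013)·4.832·0.7422^(2/3)·√0.00074 = 8.289 m³/s.
Channel B: For a circular section of diameter D = 2.59 m at depth y = 1.31 m, the central angle is θ = 2 arccos(1 − 2y/D) = 3.165 rad. Then A = (D²/8)(θ − sin θ) = 2.673 m² and P = Dθ/2 = 4.098 m. Hydraulic radius R = A/P = 2.673/4.098 = 0.6522 m. Q_B = (1/0.013)·2.673·0.6522^(2/3)·√0.00074 = 4.207 m³/s.
Q_A = 8.289 m³/s vs Q_B = 4.207 m³/s, so channel A carries more.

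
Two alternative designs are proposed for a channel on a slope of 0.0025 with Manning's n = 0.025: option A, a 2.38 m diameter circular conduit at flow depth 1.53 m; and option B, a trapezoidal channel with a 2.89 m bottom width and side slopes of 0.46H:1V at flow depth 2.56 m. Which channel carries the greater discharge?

channel B

Channel A: For a circular section of diameter D = 2.38 m at depth y = 1.53 m, the central angle is θ = 2 arccos(1 − 2y/D) = 3.721 rad. Then A = (D²/8)(θ − sin θ) = 3.022 m² and P = Dθ/2 = 4.428 m. Hydraulic radius R = A/P = 3.022/4.428 = 0.6826 m. Q_A = (1/0.025)·3.022·0.6826^(2/3)·√0.0025 = 4.686 m³/s.
Channel B: With bottom width b = 2.89 m and side slope z = 0.46: A = (b + zy)y = (2.89 + 0.46×2.56)×2.56 = 10.41 m²; P = b + 2y√(1+z²) = 2.89 + 2×2.56×1.101 = 8.526 m. Hydraulic radius R = A/P = 10.41/8.526 = 1.221 m. Q_B = (1/0.025)·10.41·1.221^(2/3)·√0.0025 = 23.8 m³/s.
Q_A = 4.686 m³/s vs Q_B = 23.8 m³/s, so channel B carries more.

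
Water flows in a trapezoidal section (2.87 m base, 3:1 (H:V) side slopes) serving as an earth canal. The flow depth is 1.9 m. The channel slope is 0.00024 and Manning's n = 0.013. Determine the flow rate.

With bottom width b = 2.87 m and side slope z = 3: A = (b + zy)y = (2.87 + 3×1.9)×1.9 = 16.28 m²; P = b + 2y√(1+z²) = 2.87 + 2×1.9×3.162 = 14.89 m.
Hydraulic radius R = A/P = 16.28/14.89 = 1.094 m.
Manning's equation: Q = (1/n) A R^(2/3) S^(1/2) = (1/0.013) × 16.28 × 1.094^(2/3) × 0.00024^(1/2) = 20.6 m³/s.

Q = 20.6 m³/s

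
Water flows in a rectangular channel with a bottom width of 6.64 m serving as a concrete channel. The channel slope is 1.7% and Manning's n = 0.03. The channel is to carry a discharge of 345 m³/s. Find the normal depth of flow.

y_n = 6.97 m

Manning's equation rearranged: A R^(2/3) = nQ / (1·√S) = 0.03 × 345 / (√0.017) = 79.38.
At y = 8.84 m: A R^(2/3) = 105.6 — too large.
At y = 6.04 m: A R^(2/3) = 66.65 — too small.
At y = 6.97 m: A R^(2/3) = 79.44 — close enough.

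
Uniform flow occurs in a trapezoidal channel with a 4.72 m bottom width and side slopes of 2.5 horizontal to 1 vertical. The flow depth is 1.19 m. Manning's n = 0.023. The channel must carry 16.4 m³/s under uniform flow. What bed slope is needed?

With bottom width b = 4.72 m and side slope z = 2.5: A = (b + zy)y = (4.72 + 2.5×1.19)×1.19 = 9.157 m²; P = b + 2y√(1+z²) = 4.72 + 2×1.19×2.693 = 11.13 m.
Hydraulic radius R = A/P = 9.157/11.13 = 0.8229 m.
From Manning's equation, S = [nQ / (1 A R^(2/3))]² = [0.023 × 16.4 / (1 × 9.157 × 0.8229^(2/3))]² = 0.0022.

S = 0.0022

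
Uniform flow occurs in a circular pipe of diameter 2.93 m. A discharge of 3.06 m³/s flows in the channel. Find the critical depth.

At critical depth, Q² T / (g A³) = 1, i.e. A³/T = Q²/g = 3.06²/9.81 = 0.9545.
Trying y = 0.825 m: A³/T = 1.434 — high.
Trying y = 0.634 m: A³/T = 0.5137 — low.
Trying y = 0.743 m: A³/T = 0.9541 — matches.

y_c = 0.743 m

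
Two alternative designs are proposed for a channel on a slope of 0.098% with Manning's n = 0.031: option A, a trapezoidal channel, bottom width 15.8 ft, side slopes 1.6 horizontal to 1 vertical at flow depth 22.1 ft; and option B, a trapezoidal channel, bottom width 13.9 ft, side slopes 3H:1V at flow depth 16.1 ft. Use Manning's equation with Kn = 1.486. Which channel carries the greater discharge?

channel A

Channel A: With bottom width b = 15.8 ft and side slope z = 1.6: A = (b + zy)y = (15.8 + 1.6×22.1)×22.1 = 1131 ft²; P = b + 2y√(1+z²) = 15.8 + 2×22.1×1.887 = 99.2 ft. Hydraulic radius R = A/P = 1131/99.2 = 11.4 ft. Q_A = (1.486/0.031)·1131·11.4^(2/3)·√0.00098 = 8593 ft³/s.
Channel B: With bottom width b = 13.9 ft and side slope z = 3: A = (b + zy)y = (13.9 + 3×16.1)×16.1 = 1001 ft²; P = b + 2y√(1+z²) = 13.9 + 2×16.1×3.162 = 115.7 ft. Hydraulic radius R = A/P = 1001/115.7 = 8.653 ft. Q_B = (1.486/0.031)·1001·8.653^(2/3)·√0.00098 = 6334 ft³/s.
Q_A = 8593 ft³/s vs Q_B = 6334 ft³/s, so channel A carries more.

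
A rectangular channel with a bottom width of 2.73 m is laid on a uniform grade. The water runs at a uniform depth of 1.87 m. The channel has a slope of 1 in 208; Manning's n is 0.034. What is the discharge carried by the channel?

Q = 8.89 m³/s

Flow area A = b·y = 2.73 × 1.87 = 5.105 m². Wetted perimeter P = b + 2y = 2.73 + 2×1.87 = 6.47 m.
Hydraulic radius R = A/P = 5.105/6.47 = 0.789 m.
Manning's equation: Q = (1/n) A R^(2/3) S^(1/2) = (1/0.034) × 5.105 × 0.789^(2/3) × 0.004808^(1/2) = 8.89 m³/s.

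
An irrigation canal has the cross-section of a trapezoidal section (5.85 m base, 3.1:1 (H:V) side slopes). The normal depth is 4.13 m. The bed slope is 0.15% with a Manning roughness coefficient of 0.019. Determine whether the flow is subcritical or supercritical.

subcritical

With bottom width b = 5.85 m and side slope z = 3.1: A = (b + zy)y = (5.85 + 3.1×4.13)×4.13 = 77.04 m²; P = b + 2y√(1+z²) = 5.85 + 2×4.13×3.257 = 32.76 m.
Hydraulic radius R = A/P = 77.04/32.76 = 2.352 m.
V = (1/n) R^(2/3) √S = (1/0.019) × 2.352^(2/3) × √0.0015 = 3.605 m/s. Hydraulic depth D_h = A/T = 77.04/31.46 = 2.449 m.
Froude number Fr = V/√(g·D_h) = 3.605/√(9.81×2.449) = 0.735, which is less than 1, so the flow is subcritical.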